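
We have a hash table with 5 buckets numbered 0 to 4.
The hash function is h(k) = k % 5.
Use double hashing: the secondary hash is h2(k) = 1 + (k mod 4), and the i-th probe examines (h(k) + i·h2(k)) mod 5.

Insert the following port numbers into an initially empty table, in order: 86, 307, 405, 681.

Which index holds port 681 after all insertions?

3

Insert 86: h=1, slot 1 empty → index 1.
Insert 307: h=2, slot 2 empty → index 2.
Insert 405: h=0, slot 0 empty → index 0.
Insert 681: h=1, h2=2, slot 1 occupied → index 3.
Table: [405, 86, 307, 681, -]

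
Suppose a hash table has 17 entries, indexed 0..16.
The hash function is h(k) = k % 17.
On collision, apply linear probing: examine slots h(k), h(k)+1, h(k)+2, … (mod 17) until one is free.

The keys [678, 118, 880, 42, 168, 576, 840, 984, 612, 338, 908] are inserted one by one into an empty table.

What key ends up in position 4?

678 hashes to 15; slot 15 is free → place at 15.
118 hashes to 16; slot 16 is free → place at 16.
880 hashes to 13; slot 13 is free → place at 13.
42 hashes to 8; slot 8 is free → place at 8.
168 hashes to 15; 15,16 taken → place at 0.
576 hashes to 15; 15,16,0 taken → place at 1.
840 hashes to 7; slot 7 is free → place at 7.
984 hashes to 15; 15,16,0,1 taken → place at 2.
612 hashes to 0; 0,1,2 taken → place at 3.
338 hashes to 15; 15,16,0,1,2,3 taken → place at 4.
908 hashes to 7; 7,8 taken → place at 9.
Table: [168, 576, 984, 612, 338, ., ., 840, 42, 908, ., ., ., 880, ., 678, 118]

338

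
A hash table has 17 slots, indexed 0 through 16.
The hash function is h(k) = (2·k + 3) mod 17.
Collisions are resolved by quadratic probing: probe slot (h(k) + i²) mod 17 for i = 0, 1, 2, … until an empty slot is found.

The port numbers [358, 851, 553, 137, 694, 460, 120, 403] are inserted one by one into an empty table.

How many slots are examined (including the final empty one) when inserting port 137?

358 hashes to 5; slot 5 is free -> place at 5.
851 hashes to 5; 5 taken -> place at 6.
553 hashes to 4; slot 4 is free -> place at 4.
137 hashes to 5; 5,6 taken -> place at 9.
694 hashes to 14; slot 14 is free -> place at 14.
460 hashes to 5; 5,6,9,14,4 taken -> place at 13.
120 hashes to 5; 5,6,9,14,4,13 taken -> place at 7.
403 hashes to 10; slot 10 is free -> place at 10.
Table: [., ., ., ., 553, 358, 851, 120, ., 137, 403, ., ., 460, 694, ., .]

3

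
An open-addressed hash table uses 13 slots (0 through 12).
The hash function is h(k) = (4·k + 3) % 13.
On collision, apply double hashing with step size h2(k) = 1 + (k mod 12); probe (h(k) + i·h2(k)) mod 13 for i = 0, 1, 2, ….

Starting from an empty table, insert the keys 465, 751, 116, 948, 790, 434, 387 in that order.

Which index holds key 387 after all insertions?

3

465: h=4 → slot 4
751: h=4, h2=8, probe 4,12 → slot 12
116: h=12, h2=9, probe 12,8 → slot 8
948: h=12, h2=1, probe 12,0 → slot 0
790: h=4, h2=11, probe 4,2 → slot 2
434: h=10 → slot 10
387: h=4, h2=4, probe 4,8,12,3 → slot 3
Table: [948, _, 790, 387, 465, _, _, _, 116, _, 434, _, 751]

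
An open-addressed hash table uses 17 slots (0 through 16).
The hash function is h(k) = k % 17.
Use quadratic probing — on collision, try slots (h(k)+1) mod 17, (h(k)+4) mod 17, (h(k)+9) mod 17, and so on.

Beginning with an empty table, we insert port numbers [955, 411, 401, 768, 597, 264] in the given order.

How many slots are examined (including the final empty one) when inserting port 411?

955 hashes to 3; slot 3 is free -> place at 3.
411 hashes to 3; 3 taken -> place at 4.
401 hashes to 10; slot 10 is free -> place at 10.
768 hashes to 3; 3,4 taken -> place at 7.
597 hashes to 2; slot 2 is free -> place at 2.
264 hashes to 9; slot 9 is free -> place at 9.
Table: [—, —, 597, 955, 411, —, —, 768, —, 264, 401, —, —, —, —, —, —]

2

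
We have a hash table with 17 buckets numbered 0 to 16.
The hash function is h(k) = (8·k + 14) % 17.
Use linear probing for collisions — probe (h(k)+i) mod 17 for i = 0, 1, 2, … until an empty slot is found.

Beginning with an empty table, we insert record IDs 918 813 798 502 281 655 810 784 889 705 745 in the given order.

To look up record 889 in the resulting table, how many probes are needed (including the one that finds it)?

2

Insert 918: h=14, slot 14 empty -> index 14.
Insert 813: h=7, slot 7 empty -> index 7.
Insert 798: h=6, slot 6 empty -> index 6.
Insert 502: h=1, slot 1 empty -> index 1.
Insert 281: h=1, slot 1 occupied -> index 2.
Insert 655: h=1, slots 1,2 occupied -> index 3.
Insert 810: h=0, slot 0 empty -> index 0.
Insert 784: h=13, slot 13 empty -> index 13.
Insert 889: h=3, slot 3 occupied -> index 4.
Insert 705: h=10, slot 10 empty -> index 10.
Insert 745: h=7, slot 7 occupied -> index 8.
Table: [810, 502, 281, 655, 889, —, 798, 813, 745, —, 705, —, —, 784, 918, —, —]
Lookup 889: h=3, probe 3,4 → found at 4.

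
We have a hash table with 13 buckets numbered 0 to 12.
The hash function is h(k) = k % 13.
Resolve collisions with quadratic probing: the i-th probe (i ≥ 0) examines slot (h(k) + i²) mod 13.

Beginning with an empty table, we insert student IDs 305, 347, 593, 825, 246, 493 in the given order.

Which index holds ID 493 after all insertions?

0

305 hashes to 6; slot 6 is free → place at 6.
347 hashes to 9; slot 9 is free → place at 9.
593 hashes to 8; slot 8 is free → place at 8.
825 hashes to 6; 6 taken → place at 7.
246 hashes to 12; slot 12 is free → place at 12.
493 hashes to 12; 12 taken → place at 0.
Table: [493, -, -, -, -, -, 305, 825, 593, 347, -, -, 246]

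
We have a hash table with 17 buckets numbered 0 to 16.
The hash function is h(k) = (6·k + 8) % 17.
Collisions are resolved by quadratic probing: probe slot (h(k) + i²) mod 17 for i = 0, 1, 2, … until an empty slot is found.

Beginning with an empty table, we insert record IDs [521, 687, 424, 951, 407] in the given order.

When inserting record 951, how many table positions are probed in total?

Insert 521: h=6, slot 6 empty -> index 6.
Insert 687: h=16, slot 16 empty -> index 16.
Insert 424: h=2, slot 2 empty -> index 2.
Insert 951: h=2, slot 2 occupied -> index 3.
Insert 407: h=2, slots 2,3,6 occupied -> index 11.
Table: [., ., 424, 951, ., ., 521, ., ., ., ., 407, ., ., ., ., 687]

2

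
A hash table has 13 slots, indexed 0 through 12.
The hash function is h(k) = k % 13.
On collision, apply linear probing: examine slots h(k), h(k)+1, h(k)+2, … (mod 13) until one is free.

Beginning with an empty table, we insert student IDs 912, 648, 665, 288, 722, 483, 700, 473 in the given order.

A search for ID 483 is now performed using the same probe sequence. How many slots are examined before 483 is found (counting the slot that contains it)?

Insert 912: h=2, slot 2 empty -> index 2.
Insert 648: h=11, slot 11 empty -> index 11.
Insert 665: h=2, slot 2 occupied -> index 3.
Insert 288: h=2, slots 2,3 occupied -> index 4.
Insert 722: h=7, slot 7 empty -> index 7.
Insert 483: h=2, slots 2,3,4 occupied -> index 5.
Insert 700: h=11, slot 11 occupied -> index 12.
Insert 473: h=5, slot 5 occupied -> index 6.
Table: [-, -, 912, 665, 288, 483, 473, 722, -, -, -, 648, 700]
Lookup 483: h=2, probe 2,3,4,5 → found at 5.

4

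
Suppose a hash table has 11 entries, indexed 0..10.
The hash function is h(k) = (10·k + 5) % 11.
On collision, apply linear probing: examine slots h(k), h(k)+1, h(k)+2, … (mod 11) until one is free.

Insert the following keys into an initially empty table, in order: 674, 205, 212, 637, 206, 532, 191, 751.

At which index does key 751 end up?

674: h=2 -> slot 2
205: h=9 -> slot 9
212: h=2, probe 2,3 -> slot 3
637: h=6 -> slot 6
206: h=8 -> slot 8
532: h=1 -> slot 1
191: h=1, probe 1,2,3,4 -> slot 4
751: h=2, probe 2,3,4,5 -> slot 5
Table: [., 532, 674, 212, 191, 751, 637, ., 206, 205, .]

5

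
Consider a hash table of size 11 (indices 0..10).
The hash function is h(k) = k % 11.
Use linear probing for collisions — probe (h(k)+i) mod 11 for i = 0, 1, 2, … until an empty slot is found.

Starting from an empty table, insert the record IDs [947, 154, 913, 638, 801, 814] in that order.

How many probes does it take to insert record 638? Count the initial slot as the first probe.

4

Insert 947: h=1, slot 1 empty → index 1.
Insert 154: h=0, slot 0 empty → index 0.
Insert 913: h=0, slots 0,1 occupied → index 2.
Insert 638: h=0, slots 0,1,2 occupied → index 3.
Insert 801: h=9, slot 9 empty → index 9.
Insert 814: h=0, slots 0,1,2,3 occupied → index 4.
Table: [154, 947, 913, 638, 814, ∅, ∅, ∅, ∅, 801, ∅]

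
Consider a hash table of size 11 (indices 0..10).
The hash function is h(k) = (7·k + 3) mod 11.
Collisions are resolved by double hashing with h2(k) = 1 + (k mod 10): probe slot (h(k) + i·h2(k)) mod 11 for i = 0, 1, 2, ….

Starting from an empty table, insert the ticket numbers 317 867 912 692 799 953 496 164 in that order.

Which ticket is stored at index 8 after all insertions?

317 hashes to 0; slot 0 is free → place at 0.
867 hashes to 0, h2=8; 0 taken → place at 8.
912 hashes to 7; slot 7 is free → place at 7.
692 hashes to 7, h2=3; 7 taken → place at 10.
799 hashes to 8, h2=10; 8,7 taken → place at 6.
953 hashes to 8, h2=4; 8 taken → place at 1.
496 hashes to 10, h2=7; 10,6 taken → place at 2.
164 hashes to 7, h2=5; 7,1,6,0 taken → place at 5.
Table: [317, 953, 496, _, _, 164, 799, 912, 867, _, 692]

867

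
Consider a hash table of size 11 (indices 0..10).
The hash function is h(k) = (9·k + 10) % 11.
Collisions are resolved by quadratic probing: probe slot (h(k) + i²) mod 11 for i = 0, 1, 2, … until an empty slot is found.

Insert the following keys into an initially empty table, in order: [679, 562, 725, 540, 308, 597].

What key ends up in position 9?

679 hashes to 5; slot 5 is free → place at 5.
562 hashes to 8; slot 8 is free → place at 8.
725 hashes to 1; slot 1 is free → place at 1.
540 hashes to 8; 8 taken → place at 9.
308 hashes to 10; slot 10 is free → place at 10.
597 hashes to 4; slot 4 is free → place at 4.
Table: [_, 725, _, _, 597, 679, _, _, 562, 540, 308]

540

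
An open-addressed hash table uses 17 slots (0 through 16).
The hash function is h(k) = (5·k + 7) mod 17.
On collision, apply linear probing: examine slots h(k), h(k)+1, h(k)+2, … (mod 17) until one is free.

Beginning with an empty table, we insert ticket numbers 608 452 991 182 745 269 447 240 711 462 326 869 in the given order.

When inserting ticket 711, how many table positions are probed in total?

3

608: h=4 => slot 4
452: h=6 => slot 6
991: h=15 => slot 15
182: h=16 => slot 16
745: h=9 => slot 9
269: h=9, probe 9,10 => slot 10
447: h=15, probe 15,16,0 => slot 0
240: h=0, probe 0,1 => slot 1
711: h=9, probe 9,10,11 => slot 11
462: h=5 => slot 5
326: h=5, probe 5,6,7 => slot 7
869: h=0, probe 0,1,2 => slot 2
Table: [447, 240, 869, —, 608, 462, 452, 326, —, 745, 269, 711, —, —, —, 991, 182]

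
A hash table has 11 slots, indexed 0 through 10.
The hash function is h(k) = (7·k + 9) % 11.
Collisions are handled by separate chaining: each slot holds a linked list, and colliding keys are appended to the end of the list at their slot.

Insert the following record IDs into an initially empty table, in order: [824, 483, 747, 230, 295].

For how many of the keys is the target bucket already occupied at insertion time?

3

824 -> bucket 2
483 -> bucket 2 (collision)
747 -> bucket 2 (collision)
230 -> bucket 2 (collision)
295 -> bucket 6
Final buckets:
0: ∅
1: ∅
2: 824 -> 483 -> 747 -> 230
3: ∅
4: ∅
5: ∅
6: 295
7: ∅
8: ∅
9: ∅
10: ∅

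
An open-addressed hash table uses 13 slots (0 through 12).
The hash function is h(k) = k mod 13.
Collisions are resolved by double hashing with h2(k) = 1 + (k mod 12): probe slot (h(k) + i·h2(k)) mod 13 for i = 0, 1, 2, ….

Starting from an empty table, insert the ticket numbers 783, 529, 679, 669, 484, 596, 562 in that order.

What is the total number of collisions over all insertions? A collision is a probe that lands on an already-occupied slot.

4

Insert 783: h=3, slot 3 empty => index 3.
Insert 529: h=9, slot 9 empty => index 9.
Insert 679: h=3, h2=8, slot 3 occupied => index 11.
Insert 669: h=6, slot 6 empty => index 6.
Insert 484: h=3, h2=5, slot 3 occupied => index 8.
Insert 596: h=11, h2=9, slot 11 occupied => index 7.
Insert 562: h=3, h2=11, slot 3 occupied => index 1.
Table: [., 562, ., 783, ., ., 669, 596, 484, 529, ., 679, .]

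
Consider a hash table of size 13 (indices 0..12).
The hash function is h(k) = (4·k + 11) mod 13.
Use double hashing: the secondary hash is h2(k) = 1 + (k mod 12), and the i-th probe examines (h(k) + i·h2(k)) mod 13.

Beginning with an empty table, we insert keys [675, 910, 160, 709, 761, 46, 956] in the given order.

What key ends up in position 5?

Insert 675: h=7, slot 7 empty -> index 7.
Insert 910: h=11, slot 11 empty -> index 11.
Insert 160: h=1, slot 1 empty -> index 1.
Insert 709: h=0, slot 0 empty -> index 0.
Insert 761: h=0, h2=6, slot 0 occupied -> index 6.
Insert 46: h=0, h2=11, slots 0,11 occupied -> index 9.
Insert 956: h=0, h2=9, slots 0,9 occupied -> index 5.
Table: [709, 160, -, -, -, 956, 761, 675, -, 46, -, 910, -]

956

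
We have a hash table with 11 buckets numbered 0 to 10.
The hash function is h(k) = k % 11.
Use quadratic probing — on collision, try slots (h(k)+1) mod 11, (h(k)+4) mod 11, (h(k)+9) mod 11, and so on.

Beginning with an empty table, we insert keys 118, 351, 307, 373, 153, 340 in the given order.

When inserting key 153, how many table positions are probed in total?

118: h=8 => slot 8
351: h=10 => slot 10
307: h=10, probe 10,0 => slot 0
373: h=10, probe 10,0,3 => slot 3
153: h=10, probe 10,0,3,8,4 => slot 4
340: h=10, probe 10,0,3,8,4,2 => slot 2
Table: [307, —, 340, 373, 153, —, —, —, 118, —, 351]

5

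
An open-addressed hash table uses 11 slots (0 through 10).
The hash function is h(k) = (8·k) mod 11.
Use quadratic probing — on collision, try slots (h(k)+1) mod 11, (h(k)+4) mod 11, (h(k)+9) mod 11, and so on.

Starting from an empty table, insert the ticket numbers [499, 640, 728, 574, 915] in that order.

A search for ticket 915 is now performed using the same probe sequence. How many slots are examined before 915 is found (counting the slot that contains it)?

4

499: h=10 → slot 10
640: h=5 → slot 5
728: h=5, probe 5,6 → slot 6
574: h=5, probe 5,6,9 → slot 9
915: h=5, probe 5,6,9,3 → slot 3
Table: [_, _, _, 915, _, 640, 728, _, _, 574, 499]
Lookup 915: h=5, probe 5,6,9,3 → found at 3.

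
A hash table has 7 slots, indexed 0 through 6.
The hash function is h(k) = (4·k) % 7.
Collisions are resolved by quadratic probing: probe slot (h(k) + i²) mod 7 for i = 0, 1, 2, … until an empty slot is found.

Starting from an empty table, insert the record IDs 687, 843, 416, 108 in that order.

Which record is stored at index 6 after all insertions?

416

Insert 687: h=4, slot 4 empty → index 4.
Insert 843: h=5, slot 5 empty → index 5.
Insert 416: h=5, slot 5 occupied → index 6.
Insert 108: h=5, slots 5,6 occupied → index 2.
Table: [_, _, 108, _, 687, 843, 416]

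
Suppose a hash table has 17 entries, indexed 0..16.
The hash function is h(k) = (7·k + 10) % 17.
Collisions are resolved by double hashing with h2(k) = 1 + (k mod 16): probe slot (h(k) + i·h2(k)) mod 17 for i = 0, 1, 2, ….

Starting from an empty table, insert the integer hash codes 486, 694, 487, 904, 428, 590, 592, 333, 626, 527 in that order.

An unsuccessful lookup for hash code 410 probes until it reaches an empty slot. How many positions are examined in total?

Insert 486: h=12, slot 12 empty → index 12.
Insert 694: h=6, slot 6 empty → index 6.
Insert 487: h=2, slot 2 empty → index 2.
Insert 904: h=14, slot 14 empty → index 14.
Insert 428: h=14, h2=13, slot 14 occupied → index 10.
Insert 590: h=9, slot 9 empty → index 9.
Insert 592: h=6, h2=1, slot 6 occupied → index 7.
Insert 333: h=12, h2=14, slots 12,9,6 occupied → index 3.
Insert 626: h=6, h2=3, slots 6,9,12 occupied → index 15.
Insert 527: h=10, h2=16, slots 10,9 occupied → index 8.
Table: [., ., 487, 333, ., ., 694, 592, 527, 590, 428, ., 486, ., 904, 626, .]
Lookup 410: h=7, h2=11, probe 7,1 → slot 1 empty, not found.

2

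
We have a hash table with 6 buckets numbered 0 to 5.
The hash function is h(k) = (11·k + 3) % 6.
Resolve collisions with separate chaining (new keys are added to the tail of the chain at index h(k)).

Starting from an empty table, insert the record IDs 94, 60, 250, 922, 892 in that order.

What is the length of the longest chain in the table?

94 -> bucket 5
60 -> bucket 3
250 -> bucket 5 (collision)
922 -> bucket 5 (collision)
892 -> bucket 5 (collision)
Final buckets:
0: .
1: .
2: .
3: 60
4: .
5: 94 -> 250 -> 922 -> 892

4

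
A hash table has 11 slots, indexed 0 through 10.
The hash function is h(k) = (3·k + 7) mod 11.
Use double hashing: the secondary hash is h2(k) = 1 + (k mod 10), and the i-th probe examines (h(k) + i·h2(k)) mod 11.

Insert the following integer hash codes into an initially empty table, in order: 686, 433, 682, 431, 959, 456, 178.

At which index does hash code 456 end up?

686: h=8 => slot 8
433: h=8, h2=4, probe 8,1 => slot 1
682: h=7 => slot 7
431: h=2 => slot 2
959: h=2, h2=10, probe 2,1,0 => slot 0
456: h=0, h2=7, probe 0,7,3 => slot 3
178: h=2, h2=9, probe 2,0,9 => slot 9
Table: [959, 433, 431, 456, ., ., ., 682, 686, 178, .]

3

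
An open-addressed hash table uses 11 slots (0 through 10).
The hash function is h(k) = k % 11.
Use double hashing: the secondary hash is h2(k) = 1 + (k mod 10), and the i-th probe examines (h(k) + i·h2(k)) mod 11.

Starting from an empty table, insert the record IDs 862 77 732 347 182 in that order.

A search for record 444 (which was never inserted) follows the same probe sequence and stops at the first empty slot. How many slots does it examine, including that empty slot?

4

862 hashes to 4; slot 4 is free → place at 4.
77 hashes to 0; slot 0 is free → place at 0.
732 hashes to 6; slot 6 is free → place at 6.
347 hashes to 6, h2=8; 6 taken → place at 3.
182 hashes to 6, h2=3; 6 taken → place at 9.
Table: [77, —, —, 347, 862, —, 732, —, —, 182, —]
Lookup 444: h=4, h2=5, probe 4,9,3,8 → slot 8 empty, not found.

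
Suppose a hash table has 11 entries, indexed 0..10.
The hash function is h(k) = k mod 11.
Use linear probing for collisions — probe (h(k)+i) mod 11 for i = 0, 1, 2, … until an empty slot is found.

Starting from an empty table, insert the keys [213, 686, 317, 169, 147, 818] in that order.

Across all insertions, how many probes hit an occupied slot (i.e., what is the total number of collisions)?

10

213: h=4 => slot 4
686: h=4, probe 4,5 => slot 5
317: h=9 => slot 9
169: h=4, probe 4,5,6 => slot 6
147: h=4, probe 4,5,6,7 => slot 7
818: h=4, probe 4,5,6,7,8 => slot 8
Table: [_, _, _, _, 213, 686, 169, 147, 818, 317, _]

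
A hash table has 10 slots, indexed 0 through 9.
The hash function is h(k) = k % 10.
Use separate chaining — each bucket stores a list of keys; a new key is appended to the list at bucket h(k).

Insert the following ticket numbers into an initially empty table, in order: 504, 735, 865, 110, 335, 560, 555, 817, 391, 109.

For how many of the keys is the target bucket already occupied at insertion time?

Insert 504: h=4, bucket 4 empty -> new chain.
Insert 735: h=5, bucket 5 empty -> new chain.
Insert 865: h=5, bucket 5 nonempty -> append to chain.
Insert 110: h=0, bucket 0 empty -> new chain.
Insert 335: h=5, bucket 5 nonempty -> append to chain.
Insert 560: h=0, bucket 0 nonempty -> append to chain.
Insert 555: h=5, bucket 5 nonempty -> append to chain.
Insert 817: h=7, bucket 7 empty -> new chain.
Insert 391: h=1, bucket 1 empty -> new chain.
Insert 109: h=9, bucket 9 empty -> new chain.
Final buckets:
0: 110 -> 560
1: 391
2: —
3: —
4: 504
5: 735 -> 865 -> 335 -> 555
6: —
7: 817
8: —
9: 109

4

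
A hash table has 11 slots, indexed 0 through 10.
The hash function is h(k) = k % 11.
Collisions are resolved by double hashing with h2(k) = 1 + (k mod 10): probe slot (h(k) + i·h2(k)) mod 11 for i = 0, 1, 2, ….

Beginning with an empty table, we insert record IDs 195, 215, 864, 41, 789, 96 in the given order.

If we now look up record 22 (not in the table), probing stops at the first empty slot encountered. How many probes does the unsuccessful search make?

2

195: h=8 => slot 8
215: h=6 => slot 6
864: h=6, h2=5, probe 6,0 => slot 0
41: h=8, h2=2, probe 8,10 => slot 10
789: h=8, h2=10, probe 8,7 => slot 7
96: h=8, h2=7, probe 8,4 => slot 4
Table: [864, -, -, -, 96, -, 215, 789, 195, -, 41]
Lookup 22: h=0, h2=3, probe 0,3 → slot 3 empty, not found.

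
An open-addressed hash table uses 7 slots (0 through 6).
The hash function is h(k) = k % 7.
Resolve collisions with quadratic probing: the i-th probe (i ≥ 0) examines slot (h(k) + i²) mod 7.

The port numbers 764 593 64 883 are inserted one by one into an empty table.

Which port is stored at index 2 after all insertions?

764 hashes to 1; slot 1 is free -> place at 1.
593 hashes to 5; slot 5 is free -> place at 5.
64 hashes to 1; 1 taken -> place at 2.
883 hashes to 1; 1,2,5 taken -> place at 3.
Table: [-, 764, 64, 883, -, 593, -]

64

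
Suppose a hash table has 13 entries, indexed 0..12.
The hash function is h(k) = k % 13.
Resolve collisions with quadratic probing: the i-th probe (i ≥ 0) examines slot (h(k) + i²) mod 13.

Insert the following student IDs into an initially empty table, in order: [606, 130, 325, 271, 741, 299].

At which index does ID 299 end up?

9

606 hashes to 8; slot 8 is free => place at 8.
130 hashes to 0; slot 0 is free => place at 0.
325 hashes to 0; 0 taken => place at 1.
271 hashes to 11; slot 11 is free => place at 11.
741 hashes to 0; 0,1 taken => place at 4.
299 hashes to 0; 0,1,4 taken => place at 9.
Table: [130, 325, _, _, 741, _, _, _, 606, 299, _, 271, _]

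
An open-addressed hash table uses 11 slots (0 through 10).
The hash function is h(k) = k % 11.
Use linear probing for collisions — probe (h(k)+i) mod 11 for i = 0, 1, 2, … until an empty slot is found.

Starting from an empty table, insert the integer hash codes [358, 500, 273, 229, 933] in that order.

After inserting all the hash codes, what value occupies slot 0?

933

358: h=6 → slot 6
500: h=5 → slot 5
273: h=9 → slot 9
229: h=9, probe 9,10 → slot 10
933: h=9, probe 9,10,0 → slot 0
Table: [933, _, _, _, _, 500, 358, _, _, 273, 229]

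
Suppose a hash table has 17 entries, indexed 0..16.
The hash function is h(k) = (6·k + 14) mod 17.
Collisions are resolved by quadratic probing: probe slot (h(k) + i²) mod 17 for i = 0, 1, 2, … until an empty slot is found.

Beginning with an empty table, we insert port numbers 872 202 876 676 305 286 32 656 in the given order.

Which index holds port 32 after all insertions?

872: h=10 -> slot 10
202: h=2 -> slot 2
876: h=0 -> slot 0
676: h=7 -> slot 7
305: h=8 -> slot 8
286: h=13 -> slot 13
32: h=2, probe 2,3 -> slot 3
656: h=6 -> slot 6
Table: [876, ., 202, 32, ., ., 656, 676, 305, ., 872, ., ., 286, ., ., .]

3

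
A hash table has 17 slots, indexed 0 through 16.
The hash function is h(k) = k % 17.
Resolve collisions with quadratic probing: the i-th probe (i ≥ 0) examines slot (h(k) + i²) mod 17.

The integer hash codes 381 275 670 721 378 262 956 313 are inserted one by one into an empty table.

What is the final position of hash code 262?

16

Insert 381: h=7, slot 7 empty -> index 7.
Insert 275: h=3, slot 3 empty -> index 3.
Insert 670: h=7, slot 7 occupied -> index 8.
Insert 721: h=7, slots 7,8 occupied -> index 11.
Insert 378: h=4, slot 4 empty -> index 4.
Insert 262: h=7, slots 7,8,11 occupied -> index 16.
Insert 956: h=4, slot 4 occupied -> index 5.
Insert 313: h=7, slots 7,8,11,16 occupied -> index 6.
Table: [-, -, -, 275, 378, 956, 313, 381, 670, -, -, 721, -, -, -, -, 262]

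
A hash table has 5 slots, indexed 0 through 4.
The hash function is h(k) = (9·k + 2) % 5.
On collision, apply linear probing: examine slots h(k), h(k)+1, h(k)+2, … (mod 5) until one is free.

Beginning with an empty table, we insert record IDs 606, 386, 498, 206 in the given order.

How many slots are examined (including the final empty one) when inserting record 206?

3

606 hashes to 1; slot 1 is free => place at 1.
386 hashes to 1; 1 taken => place at 2.
498 hashes to 4; slot 4 is free => place at 4.
206 hashes to 1; 1,2 taken => place at 3.
Table: [∅, 606, 386, 206, 498]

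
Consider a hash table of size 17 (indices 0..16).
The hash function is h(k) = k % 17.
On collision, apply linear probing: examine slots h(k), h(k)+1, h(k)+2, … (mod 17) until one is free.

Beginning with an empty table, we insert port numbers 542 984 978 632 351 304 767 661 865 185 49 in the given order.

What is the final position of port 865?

Insert 542: h=15, slot 15 empty → index 15.
Insert 984: h=15, slot 15 occupied → index 16.
Insert 978: h=9, slot 9 empty → index 9.
Insert 632: h=3, slot 3 empty → index 3.
Insert 351: h=11, slot 11 empty → index 11.
Insert 304: h=15, slots 15,16 occupied → index 0.
Insert 767: h=2, slot 2 empty → index 2.
Insert 661: h=15, slots 15,16,0 occupied → index 1.
Insert 865: h=15, slots 15,16,0,1,2,3 occupied → index 4.
Insert 185: h=15, slots 15,16,0,1,2,3,4 occupied → index 5.
Insert 49: h=15, slots 15,16,0,1,2,3,4,5 occupied → index 6.
Table: [304, 661, 767, 632, 865, 185, 49, ., ., 978, ., 351, ., ., ., 542, 984]

4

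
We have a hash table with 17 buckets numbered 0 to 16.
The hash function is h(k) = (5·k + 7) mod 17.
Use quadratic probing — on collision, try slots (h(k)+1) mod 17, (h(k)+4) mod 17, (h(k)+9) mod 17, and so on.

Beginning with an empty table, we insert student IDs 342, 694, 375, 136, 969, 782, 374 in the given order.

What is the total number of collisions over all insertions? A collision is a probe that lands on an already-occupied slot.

Insert 342: h=0, slot 0 empty => index 0.
Insert 694: h=9, slot 9 empty => index 9.
Insert 375: h=12, slot 12 empty => index 12.
Insert 136: h=7, slot 7 empty => index 7.
Insert 969: h=7, slot 7 occupied => index 8.
Insert 782: h=7, slots 7,8 occupied => index 11.
Insert 374: h=7, slots 7,8,11 occupied => index 16.
Table: [342, _, _, _, _, _, _, 136, 969, 694, _, 782, 375, _, _, _, 374]

6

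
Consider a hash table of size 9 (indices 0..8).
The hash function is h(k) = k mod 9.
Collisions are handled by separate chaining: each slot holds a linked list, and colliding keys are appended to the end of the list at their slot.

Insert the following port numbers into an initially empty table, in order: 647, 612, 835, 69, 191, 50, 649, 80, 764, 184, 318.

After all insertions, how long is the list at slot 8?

3

647 → bucket 8
612 → bucket 0
835 → bucket 7
69 → bucket 6
191 → bucket 2
50 → bucket 5
649 → bucket 1
80 → bucket 8 (collision)
764 → bucket 8 (collision)
184 → bucket 4
318 → bucket 3
Final buckets:
0: 612
1: 649
2: 191
3: 318
4: 184
5: 50
6: 69
7: 835
8: 647 -> 80 -> 764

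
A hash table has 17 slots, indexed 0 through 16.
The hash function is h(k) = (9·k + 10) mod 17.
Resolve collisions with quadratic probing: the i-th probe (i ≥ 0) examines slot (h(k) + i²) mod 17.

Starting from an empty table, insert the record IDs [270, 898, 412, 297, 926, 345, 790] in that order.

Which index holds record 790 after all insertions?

1

Insert 270: h=9, slot 9 empty → index 9.
Insert 898: h=0, slot 0 empty → index 0.
Insert 412: h=12, slot 12 empty → index 12.
Insert 297: h=14, slot 14 empty → index 14.
Insert 926: h=14, slot 14 occupied → index 15.
Insert 345: h=4, slot 4 empty → index 4.
Insert 790: h=14, slots 14,15 occupied → index 1.
Table: [898, 790, -, -, 345, -, -, -, -, 270, -, -, 412, -, 297, 926, -]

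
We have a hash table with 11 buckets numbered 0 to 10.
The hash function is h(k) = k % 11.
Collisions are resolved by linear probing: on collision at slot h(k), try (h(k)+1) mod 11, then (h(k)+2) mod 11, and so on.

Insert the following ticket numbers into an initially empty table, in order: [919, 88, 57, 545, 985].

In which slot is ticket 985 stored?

919 hashes to 6; slot 6 is free → place at 6.
88 hashes to 0; slot 0 is free → place at 0.
57 hashes to 2; slot 2 is free → place at 2.
545 hashes to 6; 6 taken → place at 7.
985 hashes to 6; 6,7 taken → place at 8.
Table: [88, ., 57, ., ., ., 919, 545, 985, ., .]

8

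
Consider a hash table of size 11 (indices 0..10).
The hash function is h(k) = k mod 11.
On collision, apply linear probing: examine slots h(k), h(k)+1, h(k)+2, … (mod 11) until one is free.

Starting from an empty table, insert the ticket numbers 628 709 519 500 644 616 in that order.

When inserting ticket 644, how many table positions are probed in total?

2

628: h=1 => slot 1
709: h=5 => slot 5
519: h=2 => slot 2
500: h=5, probe 5,6 => slot 6
644: h=6, probe 6,7 => slot 7
616: h=0 => slot 0
Table: [616, 628, 519, —, —, 709, 500, 644, —, —, —]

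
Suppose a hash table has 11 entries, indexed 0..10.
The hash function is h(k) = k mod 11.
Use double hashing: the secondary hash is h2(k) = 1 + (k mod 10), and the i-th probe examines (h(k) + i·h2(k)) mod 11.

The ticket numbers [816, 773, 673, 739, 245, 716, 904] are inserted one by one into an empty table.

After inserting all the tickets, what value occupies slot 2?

816

Insert 816: h=2, slot 2 empty -> index 2.
Insert 773: h=3, slot 3 empty -> index 3.
Insert 673: h=2, h2=4, slot 2 occupied -> index 6.
Insert 739: h=2, h2=10, slot 2 occupied -> index 1.
Insert 245: h=3, h2=6, slot 3 occupied -> index 9.
Insert 716: h=1, h2=7, slot 1 occupied -> index 8.
Insert 904: h=2, h2=5, slot 2 occupied -> index 7.
Table: [—, 739, 816, 773, —, —, 673, 904, 716, 245, —]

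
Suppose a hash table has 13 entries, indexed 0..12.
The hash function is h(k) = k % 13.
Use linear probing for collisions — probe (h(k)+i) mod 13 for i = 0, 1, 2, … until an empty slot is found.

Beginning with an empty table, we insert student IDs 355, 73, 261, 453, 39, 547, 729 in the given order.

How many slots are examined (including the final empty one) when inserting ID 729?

3

355: h=4 → slot 4
73: h=8 → slot 8
261: h=1 → slot 1
453: h=11 → slot 11
39: h=0 → slot 0
547: h=1, probe 1,2 → slot 2
729: h=1, probe 1,2,3 → slot 3
Table: [39, 261, 547, 729, 355, _, _, _, 73, _, _, 453, _]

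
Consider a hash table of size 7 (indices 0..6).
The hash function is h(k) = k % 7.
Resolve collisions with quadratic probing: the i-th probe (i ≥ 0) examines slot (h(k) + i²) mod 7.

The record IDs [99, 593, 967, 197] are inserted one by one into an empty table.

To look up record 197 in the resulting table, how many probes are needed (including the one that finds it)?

4

99 hashes to 1; slot 1 is free -> place at 1.
593 hashes to 5; slot 5 is free -> place at 5.
967 hashes to 1; 1 taken -> place at 2.
197 hashes to 1; 1,2,5 taken -> place at 3.
Table: [∅, 99, 967, 197, ∅, 593, ∅]
Lookup 197: h=1, probe 1,2,5,3 → found at 3.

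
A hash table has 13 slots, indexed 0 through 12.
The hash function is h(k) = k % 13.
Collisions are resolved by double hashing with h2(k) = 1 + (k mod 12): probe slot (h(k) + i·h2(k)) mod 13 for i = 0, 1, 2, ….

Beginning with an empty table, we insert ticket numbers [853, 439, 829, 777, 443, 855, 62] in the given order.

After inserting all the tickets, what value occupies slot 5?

855

Insert 853: h=8, slot 8 empty => index 8.
Insert 439: h=10, slot 10 empty => index 10.
Insert 829: h=10, h2=2, slot 10 occupied => index 12.
Insert 777: h=10, h2=10, slot 10 occupied => index 7.
Insert 443: h=1, slot 1 empty => index 1.
Insert 855: h=10, h2=4, slots 10,1 occupied => index 5.
Insert 62: h=10, h2=3, slot 10 occupied => index 0.
Table: [62, 443, ∅, ∅, ∅, 855, ∅, 777, 853, ∅, 439, ∅, 829]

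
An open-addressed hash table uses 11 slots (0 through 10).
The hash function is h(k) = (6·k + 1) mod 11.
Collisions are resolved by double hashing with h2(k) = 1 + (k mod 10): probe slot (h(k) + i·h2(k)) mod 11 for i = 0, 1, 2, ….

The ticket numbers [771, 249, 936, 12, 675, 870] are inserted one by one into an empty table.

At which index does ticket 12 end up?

2

Insert 771: h=7, slot 7 empty -> index 7.
Insert 249: h=10, slot 10 empty -> index 10.
Insert 936: h=7, h2=7, slot 7 occupied -> index 3.
Insert 12: h=7, h2=3, slots 7,10 occupied -> index 2.
Insert 675: h=3, h2=6, slot 3 occupied -> index 9.
Insert 870: h=7, h2=1, slot 7 occupied -> index 8.
Table: [∅, ∅, 12, 936, ∅, ∅, ∅, 771, 870, 675, 249]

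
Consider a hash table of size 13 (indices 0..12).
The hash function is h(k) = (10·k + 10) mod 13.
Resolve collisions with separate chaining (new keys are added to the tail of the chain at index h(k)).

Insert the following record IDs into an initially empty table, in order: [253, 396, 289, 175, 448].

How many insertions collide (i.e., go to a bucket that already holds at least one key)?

Insert 253: h=5, bucket 5 empty → new chain.
Insert 396: h=5, bucket 5 nonempty → append to chain.
Insert 289: h=1, bucket 1 empty → new chain.
Insert 175: h=5, bucket 5 nonempty → append to chain.
Insert 448: h=5, bucket 5 nonempty → append to chain.
Final buckets:
0: ∅
1: 289
2: ∅
3: ∅
4: ∅
5: 253 -> 396 -> 175 -> 448
6: ∅
7: ∅
8: ∅
9: ∅
10: ∅
11: ∅
12: ∅

3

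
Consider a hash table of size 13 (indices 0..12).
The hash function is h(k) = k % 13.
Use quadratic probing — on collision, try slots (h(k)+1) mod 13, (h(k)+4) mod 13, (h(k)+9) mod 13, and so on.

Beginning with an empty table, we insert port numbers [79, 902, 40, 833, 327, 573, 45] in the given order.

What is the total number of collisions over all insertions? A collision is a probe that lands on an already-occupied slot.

79 hashes to 1; slot 1 is free -> place at 1.
902 hashes to 5; slot 5 is free -> place at 5.
40 hashes to 1; 1 taken -> place at 2.
833 hashes to 1; 1,2,5 taken -> place at 10.
327 hashes to 2; 2 taken -> place at 3.
573 hashes to 1; 1,2,5,10 taken -> place at 4.
45 hashes to 6; slot 6 is free -> place at 6.
Table: [_, 79, 40, 327, 573, 902, 45, _, _, _, 833, _, _]

9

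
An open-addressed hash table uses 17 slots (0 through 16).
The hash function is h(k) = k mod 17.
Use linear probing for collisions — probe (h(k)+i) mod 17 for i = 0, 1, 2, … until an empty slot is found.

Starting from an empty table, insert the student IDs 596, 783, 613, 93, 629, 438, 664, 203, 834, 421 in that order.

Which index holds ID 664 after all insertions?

4

596: h=1 -> slot 1
783: h=1, probe 1,2 -> slot 2
613: h=1, probe 1,2,3 -> slot 3
93: h=8 -> slot 8
629: h=0 -> slot 0
438: h=13 -> slot 13
664: h=1, probe 1,2,3,4 -> slot 4
203: h=16 -> slot 16
834: h=1, probe 1,2,3,4,5 -> slot 5
421: h=13, probe 13,14 -> slot 14
Table: [629, 596, 783, 613, 664, 834, -, -, 93, -, -, -, -, 438, 421, -, 203]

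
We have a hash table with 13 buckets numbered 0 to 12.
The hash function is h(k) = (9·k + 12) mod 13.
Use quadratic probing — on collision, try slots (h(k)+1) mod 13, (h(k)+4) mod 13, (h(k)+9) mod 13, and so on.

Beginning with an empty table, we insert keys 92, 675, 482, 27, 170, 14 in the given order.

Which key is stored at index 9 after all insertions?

92 hashes to 8; slot 8 is free → place at 8.
675 hashes to 3; slot 3 is free → place at 3.
482 hashes to 8; 8 taken → place at 9.
27 hashes to 8; 8,9 taken → place at 12.
170 hashes to 8; 8,9,12 taken → place at 4.
14 hashes to 8; 8,9,12,4 taken → place at 11.
Table: [—, —, —, 675, 170, —, —, —, 92, 482, —, 14, 27]

482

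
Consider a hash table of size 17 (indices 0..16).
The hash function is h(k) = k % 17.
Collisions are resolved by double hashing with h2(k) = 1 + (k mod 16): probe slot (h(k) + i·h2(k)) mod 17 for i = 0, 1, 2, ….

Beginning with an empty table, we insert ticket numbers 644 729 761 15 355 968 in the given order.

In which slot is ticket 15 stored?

14

644: h=15 → slot 15
729: h=15, h2=10, probe 15,8 → slot 8
761: h=13 → slot 13
15: h=15, h2=16, probe 15,14 → slot 14
355: h=15, h2=4, probe 15,2 → slot 2
968: h=16 → slot 16
Table: [., ., 355, ., ., ., ., ., 729, ., ., ., ., 761, 15, 644, 968]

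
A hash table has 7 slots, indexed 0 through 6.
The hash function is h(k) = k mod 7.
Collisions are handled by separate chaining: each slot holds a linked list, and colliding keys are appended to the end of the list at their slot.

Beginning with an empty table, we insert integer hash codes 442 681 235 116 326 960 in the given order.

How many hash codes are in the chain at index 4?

3

Insert 442: h=1, bucket 1 empty → new chain.
Insert 681: h=2, bucket 2 empty → new chain.
Insert 235: h=4, bucket 4 empty → new chain.
Insert 116: h=4, bucket 4 nonempty → append to chain.
Insert 326: h=4, bucket 4 nonempty → append to chain.
Insert 960: h=1, bucket 1 nonempty → append to chain.
Final buckets:
0: —
1: 442 -> 960
2: 681
3: —
4: 235 -> 116 -> 326
5: —
6: —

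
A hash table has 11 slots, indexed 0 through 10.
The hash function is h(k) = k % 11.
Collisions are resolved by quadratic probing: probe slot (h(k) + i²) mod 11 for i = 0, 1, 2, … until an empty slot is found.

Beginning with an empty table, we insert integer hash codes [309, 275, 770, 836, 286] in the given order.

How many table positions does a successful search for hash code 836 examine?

4

309: h=1 → slot 1
275: h=0 → slot 0
770: h=0, probe 0,1,4 → slot 4
836: h=0, probe 0,1,4,9 → slot 9
286: h=0, probe 0,1,4,9,5 → slot 5
Table: [275, 309, _, _, 770, 286, _, _, _, 836, _]
Lookup 836: h=0, probe 0,1,4,9 → found at 9.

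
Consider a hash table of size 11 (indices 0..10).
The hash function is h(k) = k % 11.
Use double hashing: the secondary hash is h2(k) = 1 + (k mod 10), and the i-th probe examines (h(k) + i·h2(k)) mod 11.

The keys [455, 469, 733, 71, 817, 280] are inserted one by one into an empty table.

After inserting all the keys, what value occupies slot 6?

Insert 455: h=4, slot 4 empty -> index 4.
Insert 469: h=7, slot 7 empty -> index 7.
Insert 733: h=7, h2=4, slot 7 occupied -> index 0.
Insert 71: h=5, slot 5 empty -> index 5.
Insert 817: h=3, slot 3 empty -> index 3.
Insert 280: h=5, h2=1, slot 5 occupied -> index 6.
Table: [733, -, -, 817, 455, 71, 280, 469, -, -, -]

280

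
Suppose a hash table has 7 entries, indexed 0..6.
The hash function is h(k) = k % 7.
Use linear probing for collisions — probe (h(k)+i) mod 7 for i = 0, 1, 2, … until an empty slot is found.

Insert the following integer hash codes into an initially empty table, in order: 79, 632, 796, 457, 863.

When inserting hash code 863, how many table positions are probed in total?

5

79 hashes to 2; slot 2 is free => place at 2.
632 hashes to 2; 2 taken => place at 3.
796 hashes to 5; slot 5 is free => place at 5.
457 hashes to 2; 2,3 taken => place at 4.
863 hashes to 2; 2,3,4,5 taken => place at 6.
Table: [-, -, 79, 632, 457, 796, 863]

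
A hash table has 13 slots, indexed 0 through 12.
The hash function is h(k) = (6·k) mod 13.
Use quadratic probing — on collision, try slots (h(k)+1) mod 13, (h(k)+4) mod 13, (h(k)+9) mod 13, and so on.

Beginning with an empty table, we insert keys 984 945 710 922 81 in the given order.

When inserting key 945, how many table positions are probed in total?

Insert 984: h=2, slot 2 empty → index 2.
Insert 945: h=2, slot 2 occupied → index 3.
Insert 710: h=9, slot 9 empty → index 9.
Insert 922: h=7, slot 7 empty → index 7.
Insert 81: h=5, slot 5 empty → index 5.
Table: [-, -, 984, 945, -, 81, -, 922, -, 710, -, -, -]

2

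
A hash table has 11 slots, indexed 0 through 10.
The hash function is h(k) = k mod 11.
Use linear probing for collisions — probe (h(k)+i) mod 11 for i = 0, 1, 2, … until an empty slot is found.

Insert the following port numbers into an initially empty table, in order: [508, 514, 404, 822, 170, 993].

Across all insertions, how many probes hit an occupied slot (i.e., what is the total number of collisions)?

508 hashes to 2; slot 2 is free → place at 2.
514 hashes to 8; slot 8 is free → place at 8.
404 hashes to 8; 8 taken → place at 9.
822 hashes to 8; 8,9 taken → place at 10.
170 hashes to 5; slot 5 is free → place at 5.
993 hashes to 3; slot 3 is free → place at 3.
Table: [∅, ∅, 508, 993, ∅, 170, ∅, ∅, 514, 404, 822]

3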